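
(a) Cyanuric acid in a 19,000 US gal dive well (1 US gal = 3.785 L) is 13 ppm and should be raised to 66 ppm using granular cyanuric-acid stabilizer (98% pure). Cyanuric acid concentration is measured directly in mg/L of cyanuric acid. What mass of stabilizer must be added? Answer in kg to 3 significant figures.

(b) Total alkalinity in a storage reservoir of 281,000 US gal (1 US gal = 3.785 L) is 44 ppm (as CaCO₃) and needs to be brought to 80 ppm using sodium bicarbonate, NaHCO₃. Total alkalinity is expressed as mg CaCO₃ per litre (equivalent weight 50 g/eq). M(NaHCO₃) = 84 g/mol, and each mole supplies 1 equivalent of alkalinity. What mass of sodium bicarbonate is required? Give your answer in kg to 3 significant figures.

(a) 3.89 kg; (b) 64.3 kg

(a) Volume: 19,000 US gal × 3.785 L/gal = 71,915 L.
(a) CYA to add: (66 − 13) = 53 mg/L × 71,915 L = 3811 g cyanuric acid.
(a) At 98% purity: 3811 / 0.98 = 3889 g product.

(b) Volume: 281,000 US gal × 3.785 L/gal = 1,063,585 L.
(b) Alkalinity to add: (80 − 44) = 36 mg/L as CaCO₃ × 1,063,585 L = 38,290 g as CaCO₃.
(b) Equivalents: 38,290 g ÷ 50 g/eq = 765.8 eq.
(b) NaHCO₃ supplies 1 eq per mole → 765.8 mol.
(b) Mass: 765.8 mol × 84 g/mol = 64,330 g.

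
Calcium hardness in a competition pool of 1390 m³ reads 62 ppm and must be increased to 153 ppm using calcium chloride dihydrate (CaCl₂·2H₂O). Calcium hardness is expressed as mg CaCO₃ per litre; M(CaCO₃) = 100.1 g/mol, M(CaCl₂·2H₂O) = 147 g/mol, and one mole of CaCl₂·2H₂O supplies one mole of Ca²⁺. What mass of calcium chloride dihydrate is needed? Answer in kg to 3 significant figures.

186 kg

Volume: 1390 m³ = 1,390,000 L.
Hardness to add: (153 − 62) = 91 mg/L as CaCO₃ × 1,390,000 L = 126,500 g as CaCO₃.
Moles of Ca²⁺ (1 mol Ca²⁺ ≡ 1 mol CaCO₃): 126,500 / 100.1 g/mol = 1264 mol.
Mass of CaCl₂·2H₂O: 1264 × 147 = 185,800 g.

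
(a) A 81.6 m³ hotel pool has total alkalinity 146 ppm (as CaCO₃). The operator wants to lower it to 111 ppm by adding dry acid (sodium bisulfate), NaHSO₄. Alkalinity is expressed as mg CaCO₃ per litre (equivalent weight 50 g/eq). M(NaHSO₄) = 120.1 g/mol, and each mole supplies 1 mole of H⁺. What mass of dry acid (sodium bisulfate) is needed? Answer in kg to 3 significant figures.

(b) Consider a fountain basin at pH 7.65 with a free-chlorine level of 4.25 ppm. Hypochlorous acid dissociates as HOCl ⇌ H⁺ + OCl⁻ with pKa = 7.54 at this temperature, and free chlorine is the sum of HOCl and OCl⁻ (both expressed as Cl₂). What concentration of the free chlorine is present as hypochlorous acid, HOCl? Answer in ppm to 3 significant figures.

(a) Volume: 81.6 m³ = 81,600 L.
(a) Alkalinity to neutralize: (146 − 111) = 35 mg/L as CaCO₃ × 81,600 L = 2856 g as CaCO₃.
(a) Equivalents of H⁺ required: 2856 ÷ 50 g/eq = 57.12 eq = 57.12 mol NaHSO₄.
(a) Mass of NaHSO₄: 57.12 × 120.1 = 6860 g.

(b) [OCl⁻]/[HOCl] = 10^(pH − pKa) = 10^(7.65 − 7.54) = 10^0.11 = 1.288.
(b) Fraction as HOCl = 1 / (1 + 1.288) = 0.437.
(b) HOCl = 0.437 × 4.25 ppm = 1.857 ppm.

(a) 6.86 kg; (b) 1.86 ppm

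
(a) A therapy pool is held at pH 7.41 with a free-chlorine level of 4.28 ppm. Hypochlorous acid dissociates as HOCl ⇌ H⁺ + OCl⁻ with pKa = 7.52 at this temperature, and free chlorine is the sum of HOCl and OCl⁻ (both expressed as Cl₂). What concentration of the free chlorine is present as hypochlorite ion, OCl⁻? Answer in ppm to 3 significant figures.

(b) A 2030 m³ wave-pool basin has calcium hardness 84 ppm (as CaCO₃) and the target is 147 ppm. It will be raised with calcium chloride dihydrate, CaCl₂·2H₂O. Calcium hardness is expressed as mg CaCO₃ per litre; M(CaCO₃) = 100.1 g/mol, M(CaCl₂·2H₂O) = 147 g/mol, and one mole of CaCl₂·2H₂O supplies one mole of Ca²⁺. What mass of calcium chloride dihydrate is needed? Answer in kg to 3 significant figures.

(a) [OCl⁻]/[HOCl] = 10^(pH − pKa) = 10^(7.41 − 7.52) = 10^-0.11 = 0.7762.
(a) Fraction as HOCl = 1 / (1 + 0.7762) = 0.563.
(a) OCl⁻ = (1 − 0.563) × 4.28 ppm = 1.87 ppm.

(b) Volume: 2030 m³ = 2,030,000 L.
(b) Hardness to add: (147 − 84) = 63 mg/L as CaCO₃ × 2,030,000 L = 127,900 g as CaCO₃.
(b) Moles of Ca²⁺ (1 mol Ca²⁺ ≡ 1 mol CaCO₃): 127,900 / 100.1 g/mol = 1278 mol.
(b) Mass of CaCl₂·2H₂O: 1278 × 147 = 187,800 g.

(a) 1.87 ppm; (b) 188 kg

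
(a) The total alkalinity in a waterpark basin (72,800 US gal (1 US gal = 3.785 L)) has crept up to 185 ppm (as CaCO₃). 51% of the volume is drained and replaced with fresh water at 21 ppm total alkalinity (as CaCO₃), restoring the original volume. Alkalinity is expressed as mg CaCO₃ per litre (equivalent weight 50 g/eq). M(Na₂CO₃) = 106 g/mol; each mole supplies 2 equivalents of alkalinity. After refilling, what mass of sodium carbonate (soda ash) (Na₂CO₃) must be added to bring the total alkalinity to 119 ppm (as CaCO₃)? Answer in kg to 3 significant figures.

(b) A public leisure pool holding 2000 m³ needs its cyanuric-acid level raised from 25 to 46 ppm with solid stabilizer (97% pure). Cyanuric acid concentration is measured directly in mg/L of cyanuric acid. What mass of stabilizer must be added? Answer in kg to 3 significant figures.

(a) 5.15 kg; (b) 43.3 kg

(a) Volume: 72,800 US gal × 3.785 L/gal = 275,548 L.
(a) After draining 51% and refilling: 185 × 0.49 + 21 × 0.51 = 101.36 ppm.
(a) Deficit to target: 119 − 101.36 = 17.64 mg/L.
(a) As CaCO₃: 17.64 mg/L × 275,548 L = 4861 g; ÷ 50 g/eq ÷ 2 = 48.61 mol Na₂CO₃.
(a) Mass: 48.61 × 106 = 5152 g.

(b) Volume: 2000 m³ = 2,000,000 L.
(b) CYA to add: (46 − 25) = 21 mg/L × 2,000,000 L = 42,000 g cyanuric acid.
(b) At 97% purity: 42,000 / 0.97 = 43,300 g product.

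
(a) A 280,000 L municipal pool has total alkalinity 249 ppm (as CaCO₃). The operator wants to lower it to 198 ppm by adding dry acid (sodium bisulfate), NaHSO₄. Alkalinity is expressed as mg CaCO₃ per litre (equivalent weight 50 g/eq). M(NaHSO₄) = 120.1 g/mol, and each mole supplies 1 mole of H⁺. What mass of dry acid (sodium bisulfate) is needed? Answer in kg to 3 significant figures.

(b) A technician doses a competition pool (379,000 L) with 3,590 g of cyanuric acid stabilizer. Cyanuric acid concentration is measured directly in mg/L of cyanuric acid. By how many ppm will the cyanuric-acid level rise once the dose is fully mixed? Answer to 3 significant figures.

(a) Alkalinity to neutralize: (249 − 198) = 51 mg/L as CaCO₃ × 280,000 L = 14,280 g as CaCO₃.
(a) Equivalents of H⁺ required: 14,280 ÷ 50 g/eq = 285.6 eq = 285.6 mol NaHSO₄.
(a) Mass of NaHSO₄: 285.6 × 120.1 = 34,300 g.

(b) Rise: 3,590 g / 379,000 L × 1000 = 9.472 mg/L.

(a) 34.3 kg; (b) 9.47 ppm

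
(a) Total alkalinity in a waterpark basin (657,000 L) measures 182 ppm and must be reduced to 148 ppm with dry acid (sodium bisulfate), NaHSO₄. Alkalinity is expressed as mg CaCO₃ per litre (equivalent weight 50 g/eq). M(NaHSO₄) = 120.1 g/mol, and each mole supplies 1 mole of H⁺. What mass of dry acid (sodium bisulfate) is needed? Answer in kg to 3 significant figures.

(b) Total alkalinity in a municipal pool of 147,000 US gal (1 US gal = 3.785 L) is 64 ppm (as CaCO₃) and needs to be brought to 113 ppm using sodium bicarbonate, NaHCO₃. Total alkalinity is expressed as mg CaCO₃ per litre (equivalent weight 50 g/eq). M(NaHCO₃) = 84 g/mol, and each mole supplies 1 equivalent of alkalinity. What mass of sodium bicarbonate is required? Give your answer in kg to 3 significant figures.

(a) Alkalinity to neutralize: (182 − 148) = 34 mg/L as CaCO₃ × 657,000 L = 22,340 g as CaCO₃.
(a) Equivalents of H⁺ required: 22,340 ÷ 50 g/eq = 446.8 eq = 446.8 mol NaHSO₄.
(a) Mass of NaHSO₄: 446.8 × 120.1 = 53,660 g.

(b) Volume: 147,000 US gal × 3.785 L/gal = 556,395 L.
(b) Alkalinity to add: (113 − 64) = 49 mg/L as CaCO₃ × 556,395 L = 27,260 g as CaCO₃.
(b) Equivalents: 27,260 g ÷ 50 g/eq = 545.3 eq.
(b) NaHCO₃ supplies 1 eq per mole → 545.3 mol.
(b) Mass: 545.3 mol × 84 g/mol = 45,800 g.

(a) 53.7 kg; (b) 45.8 kg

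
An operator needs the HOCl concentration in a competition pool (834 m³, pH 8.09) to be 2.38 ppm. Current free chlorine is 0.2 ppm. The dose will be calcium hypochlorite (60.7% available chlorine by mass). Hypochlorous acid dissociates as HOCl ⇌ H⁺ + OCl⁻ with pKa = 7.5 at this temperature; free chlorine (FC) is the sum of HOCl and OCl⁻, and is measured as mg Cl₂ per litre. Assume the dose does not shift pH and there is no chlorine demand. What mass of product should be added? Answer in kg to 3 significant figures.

Volume: 834 m³ = 834,000 L.
[OCl⁻]/[HOCl] = 10^(pH − pKa) = 10^(8.09 − 7.5) = 3.89; fraction as HOCl = 1/(1 + 3.89) = 0.2045.
Free chlorine required for 2.38 ppm HOCl: 2.38 / 0.2045 = 11.64 ppm.
FC to add: 11.64 − 0.2 = 11.44 mg/L as Cl₂.
Cl₂ equivalent: 11.44 mg/L × 834,000 L = 9540 g.
Product at 60.7% available Cl: 9540 / 0.607 = 15,720 g.

15.7 kg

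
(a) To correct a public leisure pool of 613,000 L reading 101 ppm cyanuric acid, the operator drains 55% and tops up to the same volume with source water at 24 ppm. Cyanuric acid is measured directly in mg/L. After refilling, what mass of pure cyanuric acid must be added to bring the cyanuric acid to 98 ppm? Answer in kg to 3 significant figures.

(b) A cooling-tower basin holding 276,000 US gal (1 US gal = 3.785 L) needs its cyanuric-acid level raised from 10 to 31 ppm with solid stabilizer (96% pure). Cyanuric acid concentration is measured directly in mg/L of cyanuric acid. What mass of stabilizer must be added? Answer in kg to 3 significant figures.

(a) After draining 55% and refilling: 101 × 0.45 + 24 × 0.55 = 58.65 ppm.
(a) Deficit to target: 98 − 58.65 = 39.35 mg/L.
(a) Mass: 39.35 mg/L × 613,000 L = 24,120 g cyanuric acid.

(b) Volume: 276,000 US gal × 3.785 L/gal = 1,044,660 L.
(b) CYA to add: (31 − 10) = 21 mg/L × 1,044,660 L = 21,940 g cyanuric acid.
(b) At 96% purity: 21,940 / 0.96 = 22,850 g product.

(a) 24.1 kg; (b) 22.9 kg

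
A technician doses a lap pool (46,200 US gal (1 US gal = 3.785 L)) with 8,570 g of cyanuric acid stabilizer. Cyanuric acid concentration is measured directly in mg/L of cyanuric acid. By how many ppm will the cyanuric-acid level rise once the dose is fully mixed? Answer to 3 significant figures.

49.0 ppm

Volume: 46,200 US gal × 3.785 L/gal = 174,867 L.
Rise: 8,570 g / 174,867 L × 1000 = 49.01 mg/L.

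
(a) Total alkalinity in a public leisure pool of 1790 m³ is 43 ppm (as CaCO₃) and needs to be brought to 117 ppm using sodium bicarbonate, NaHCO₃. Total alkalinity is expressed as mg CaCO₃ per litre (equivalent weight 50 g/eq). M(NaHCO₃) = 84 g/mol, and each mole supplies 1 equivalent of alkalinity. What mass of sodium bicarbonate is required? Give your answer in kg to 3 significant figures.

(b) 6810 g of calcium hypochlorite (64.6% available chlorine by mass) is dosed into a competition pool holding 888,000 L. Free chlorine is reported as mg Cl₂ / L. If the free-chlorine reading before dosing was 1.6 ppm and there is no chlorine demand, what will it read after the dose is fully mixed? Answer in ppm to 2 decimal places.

(a) Volume: 1790 m³ = 1,790,000 L.
(a) Alkalinity to add: (117 − 43) = 74 mg/L as CaCO₃ × 1,790,000 L = 132,500 g as CaCO₃.
(a) Equivalents: 132,500 g ÷ 50 g/eq = 2649 eq.
(a) NaHCO₃ supplies 1 eq per mole → 2649 mol.
(a) Mass: 2649 mol × 84 g/mol = 222,500 g.

(b) Available chlorine delivered: 6810 g × 0.646 = 4399 g as Cl₂.
(b) Concentration rise: 4399 g / 888,000 L = 4.954 mg/L = 4.95 ppm.
(b) Final FC: 1.6 + 4.95 = 6.55 ppm.

(a) 223 kg; (b) 6.55 ppm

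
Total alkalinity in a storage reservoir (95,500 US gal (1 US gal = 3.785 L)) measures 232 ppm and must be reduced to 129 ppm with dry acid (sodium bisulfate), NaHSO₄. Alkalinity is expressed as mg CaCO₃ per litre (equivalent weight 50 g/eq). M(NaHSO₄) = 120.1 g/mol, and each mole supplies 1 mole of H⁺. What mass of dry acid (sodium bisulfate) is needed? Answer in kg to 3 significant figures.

Volume: 95,500 US gal × 3.785 L/gal = 361,468 L.
Alkalinity to neutralize: (232 − 129) = 103 mg/L as CaCO₃ × 361,468 L = 37,230 g as CaCO₃.
Equivalents of H⁺ required: 37,230 ÷ 50 g/eq = 744.6 eq = 744.6 mol NaHSO₄.
Mass of NaHSO₄: 744.6 × 120.1 = 89,430 g.

89.4 kg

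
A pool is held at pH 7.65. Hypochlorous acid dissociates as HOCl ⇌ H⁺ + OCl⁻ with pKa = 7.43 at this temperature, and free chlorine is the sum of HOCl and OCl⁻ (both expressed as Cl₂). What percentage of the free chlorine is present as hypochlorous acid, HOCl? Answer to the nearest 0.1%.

[OCl⁻]/[HOCl] = 10^(pH − pKa) = 10^(7.65 − 7.43) = 10^0.22 = 1.66.
Fraction as HOCl = 1 / (1 + 1.66) = 0.376.

37.6%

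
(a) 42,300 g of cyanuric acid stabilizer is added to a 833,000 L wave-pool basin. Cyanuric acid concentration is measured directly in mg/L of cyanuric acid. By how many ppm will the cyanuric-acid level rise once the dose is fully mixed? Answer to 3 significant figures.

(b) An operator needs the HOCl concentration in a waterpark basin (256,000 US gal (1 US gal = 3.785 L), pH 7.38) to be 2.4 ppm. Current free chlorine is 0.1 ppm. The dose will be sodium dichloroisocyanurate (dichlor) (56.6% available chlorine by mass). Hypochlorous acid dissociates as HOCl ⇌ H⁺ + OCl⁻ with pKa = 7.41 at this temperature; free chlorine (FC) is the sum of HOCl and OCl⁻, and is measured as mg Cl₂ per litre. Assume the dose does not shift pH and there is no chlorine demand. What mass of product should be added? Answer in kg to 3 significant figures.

(a) Rise: 42,300 g / 833,000 L × 1000 = 50.78 mg/L.

(b) Volume: 256,000 US gal × 3.785 L/gal = 968,960 L.
(b) [OCl⁻]/[HOCl] = 10^(pH − pKa) = 10^(7.38 − 7.41) = 0.9333; fraction as HOCl = 1/(1 + 0.9333) = 0.5173.
(b) Free chlorine required for 2.4 ppm HOCl: 2.4 / 0.5173 = 4.64 ppm.
(b) FC to add: 4.64 − 0.1 = 4.54 mg/L as Cl₂.
(b) Cl₂ equivalent: 4.54 mg/L × 968,960 L = 4399 g.
(b) Product at 56.6% available Cl: 4399 / 0.566 = 7772 g.

(a) 50.8 ppm; (b) 7.77 kg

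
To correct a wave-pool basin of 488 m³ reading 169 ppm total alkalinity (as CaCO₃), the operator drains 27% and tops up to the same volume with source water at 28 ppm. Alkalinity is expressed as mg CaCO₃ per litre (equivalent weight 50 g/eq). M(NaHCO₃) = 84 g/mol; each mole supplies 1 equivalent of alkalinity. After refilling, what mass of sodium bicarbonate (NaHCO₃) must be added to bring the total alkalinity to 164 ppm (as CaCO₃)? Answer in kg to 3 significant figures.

27.1 kg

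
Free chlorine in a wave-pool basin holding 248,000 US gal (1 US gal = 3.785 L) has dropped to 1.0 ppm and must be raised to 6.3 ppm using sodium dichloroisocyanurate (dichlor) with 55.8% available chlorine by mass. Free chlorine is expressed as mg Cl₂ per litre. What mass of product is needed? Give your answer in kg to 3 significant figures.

Volume: 248,000 US gal × 3.785 L/gal = 938,680 L.
Chlorine deficit: 6.3 − 1.0 = 5.3 ppm = 5.3 mg/L as Cl₂.
Cl₂ equivalent needed: 5.3 mg/L × 938,680 L = 4,975,000 mg = 4975 g.
Product at 55.8% available chlorine: 4975 / 0.558 = 8916 g.

8.92 kg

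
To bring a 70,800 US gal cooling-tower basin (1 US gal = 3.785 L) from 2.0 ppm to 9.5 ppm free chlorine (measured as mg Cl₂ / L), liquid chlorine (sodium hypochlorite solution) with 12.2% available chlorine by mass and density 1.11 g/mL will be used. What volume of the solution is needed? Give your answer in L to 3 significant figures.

14.8 L

Volume: 70,800 US gal × 3.785 L/gal = 267,978 L.
Chlorine deficit: 9.5 − 2.0 = 7.5 ppm = 7.5 mg/L as Cl₂.
Cl₂ equivalent needed: 7.5 mg/L × 267,978 L = 2,010,000 mg = 2010 g.
Product at 12.2% available chlorine: 2010 / 0.122 = 16,470 g.
Volume at density 1.11 g/mL: 16,470 g ÷ 1.11 g/mL = 14,840 mL.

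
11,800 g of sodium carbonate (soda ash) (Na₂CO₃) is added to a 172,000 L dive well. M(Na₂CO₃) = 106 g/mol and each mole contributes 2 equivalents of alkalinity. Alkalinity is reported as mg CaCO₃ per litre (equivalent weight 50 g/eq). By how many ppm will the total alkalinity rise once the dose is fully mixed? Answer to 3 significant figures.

64.7 ppm

Moles of Na₂CO₃: 11,800 g ÷ 106 g/mol = 111.3 mol → 222.6 eq of alkalinity.
As CaCO₃: 222.6 eq × 50 g/eq = 11,130 g.
Rise: 11,130 g / 172,000 L × 1000 = 64.72 mg/L.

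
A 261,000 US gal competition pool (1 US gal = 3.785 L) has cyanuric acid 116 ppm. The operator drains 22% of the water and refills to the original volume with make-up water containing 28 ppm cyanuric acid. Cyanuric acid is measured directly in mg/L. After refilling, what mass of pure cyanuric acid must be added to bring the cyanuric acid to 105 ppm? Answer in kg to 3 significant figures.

8.26 kg

Volume: 261,000 US gal × 3.785 L/gal = 987,885 L.
After draining 22% and refilling: 116 × 0.78 + 28 × 0.22 = 96.64 ppm.
Deficit to target: 105 − 96.64 = 8.36 mg/L.
Mass: 8.36 mg/L × 987,885 L = 8259 g cyanuric acid.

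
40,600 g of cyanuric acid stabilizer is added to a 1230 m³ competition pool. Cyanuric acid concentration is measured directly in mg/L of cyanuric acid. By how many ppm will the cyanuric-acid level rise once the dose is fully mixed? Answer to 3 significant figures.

Volume: 1230 m³ = 1,230,000 L.
Rise: 40,600 g / 1,230,000 L × 1000 = 33.01 mg/L.

33.0 ppm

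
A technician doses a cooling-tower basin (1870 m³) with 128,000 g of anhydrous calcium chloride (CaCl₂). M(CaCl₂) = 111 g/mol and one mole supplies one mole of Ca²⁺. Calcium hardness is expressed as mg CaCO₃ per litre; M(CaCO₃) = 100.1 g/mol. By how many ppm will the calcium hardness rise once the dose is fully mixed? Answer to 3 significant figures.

61.7 ppm

Volume: 1870 m³ = 1,870,000 L.
Moles of Ca²⁺: 128,000 g ÷ 111 g/mol = 1153 mol.
As CaCO₃: 1153 mol × 100.1 g/mol = 115,400 g.
Rise: 115,400 g / 1,870,000 L × 1000 = 61.73 mg/L.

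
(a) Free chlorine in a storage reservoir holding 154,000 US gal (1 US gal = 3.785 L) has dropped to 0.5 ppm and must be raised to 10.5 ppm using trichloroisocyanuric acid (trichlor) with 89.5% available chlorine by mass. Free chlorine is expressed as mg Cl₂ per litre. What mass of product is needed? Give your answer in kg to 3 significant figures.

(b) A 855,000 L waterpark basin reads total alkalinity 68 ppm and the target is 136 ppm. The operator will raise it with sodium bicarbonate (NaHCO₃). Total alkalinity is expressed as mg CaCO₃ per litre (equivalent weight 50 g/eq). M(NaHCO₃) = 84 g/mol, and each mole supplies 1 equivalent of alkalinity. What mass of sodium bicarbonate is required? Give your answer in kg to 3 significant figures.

(a) 6.51 kg; (b) 97.7 kg

(a) Volume: 154,000 US gal × 3.785 L/gal = 582,890 L.
(a) Chlorine deficit: 10.5 − 0.5 = 10 ppm = 10 mg/L as Cl₂.
(a) Cl₂ equivalent needed: 10 mg/L × 582,890 L = 5,829,000 mg = 5829 g.
(a) Product at 89.5% available chlorine: 5829 / 0.895 = 6513 g.

(b) Alkalinity to add: (136 − 68) = 68 mg/L as CaCO₃ × 855,000 L = 58,140 g as CaCO₃.
(b) Equivalents: 58,140 g ÷ 50 g/eq = 1163 eq.
(b) NaHCO₃ supplies 1 eq per mole → 1163 mol.
(b) Mass: 1163 mol × 84 g/mol = 97,680 g.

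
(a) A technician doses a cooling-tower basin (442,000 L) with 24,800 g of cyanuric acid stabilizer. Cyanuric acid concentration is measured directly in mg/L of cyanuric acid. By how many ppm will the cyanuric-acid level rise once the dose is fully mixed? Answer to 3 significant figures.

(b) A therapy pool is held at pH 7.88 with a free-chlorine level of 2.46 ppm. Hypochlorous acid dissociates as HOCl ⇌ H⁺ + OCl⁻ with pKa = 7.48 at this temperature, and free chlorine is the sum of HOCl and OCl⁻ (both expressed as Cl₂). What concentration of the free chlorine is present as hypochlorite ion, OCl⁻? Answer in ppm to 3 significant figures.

(a) 56.1 ppm; (b) 1.76 ppm

(a) Rise: 24,800 g / 442,000 L × 1000 = 56.11 mg/L.

(b) [OCl⁻]/[HOCl] = 10^(pH − pKa) = 10^(7.88 − 7.48) = 10^0.40 = 2.512.
(b) Fraction as HOCl = 1 / (1 + 2.512) = 0.2847.
(b) OCl⁻ = (1 − 0.2847) × 2.46 ppm = 1.76 ppm.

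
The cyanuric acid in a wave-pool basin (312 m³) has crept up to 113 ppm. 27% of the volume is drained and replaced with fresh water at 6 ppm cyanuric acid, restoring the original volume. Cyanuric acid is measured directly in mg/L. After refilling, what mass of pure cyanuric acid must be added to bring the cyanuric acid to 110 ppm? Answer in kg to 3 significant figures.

Volume: 312 m³ = 312,000 L.
After draining 27% and refilling: 113 × 0.73 + 6 × 0.27 = 84.11 ppm.
Deficit to target: 110 − 84.11 = 25.89 mg/L.
Mass: 25.89 mg/L × 312,000 L = 8078 g cyanuric acid.

8.08 kg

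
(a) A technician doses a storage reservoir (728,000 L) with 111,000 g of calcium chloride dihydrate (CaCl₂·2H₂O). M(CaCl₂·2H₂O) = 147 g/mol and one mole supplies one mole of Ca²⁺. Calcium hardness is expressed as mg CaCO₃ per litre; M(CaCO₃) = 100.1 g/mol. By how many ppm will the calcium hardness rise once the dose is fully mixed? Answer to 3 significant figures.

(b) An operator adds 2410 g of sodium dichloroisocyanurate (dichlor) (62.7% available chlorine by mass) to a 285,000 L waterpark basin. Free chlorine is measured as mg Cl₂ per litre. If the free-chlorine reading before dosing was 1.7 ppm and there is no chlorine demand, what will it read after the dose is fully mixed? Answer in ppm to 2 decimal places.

(a) Moles of Ca²⁺: 111,000 g ÷ 147 g/mol = 755.1 mol.
(a) As CaCO₃: 755.1 mol × 100.1 g/mol = 75,590 g.
(a) Rise: 75,590 g / 728,000 L × 1000 = 103.8 mg/L.

(b) Available chlorine delivered: 2410 g × 0.627 = 1511 g as Cl₂.
(b) Concentration rise: 1511 g / 285,000 L = 5.302 mg/L = 5.30 ppm.
(b) Final FC: 1.7 + 5.30 = 7.00 ppm.

(a) 104 ppm; (b) 7.00 ppm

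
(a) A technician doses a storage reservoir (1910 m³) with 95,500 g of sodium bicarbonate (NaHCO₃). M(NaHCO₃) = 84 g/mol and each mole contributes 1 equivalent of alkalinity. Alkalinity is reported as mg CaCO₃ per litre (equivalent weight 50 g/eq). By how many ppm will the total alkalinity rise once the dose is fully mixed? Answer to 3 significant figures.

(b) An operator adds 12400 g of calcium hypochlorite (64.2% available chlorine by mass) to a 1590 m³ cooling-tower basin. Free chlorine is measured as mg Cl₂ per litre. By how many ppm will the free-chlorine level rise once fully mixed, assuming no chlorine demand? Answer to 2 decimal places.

(a) Volume: 1910 m³ = 1,910,000 L.
(a) Moles of NaHCO₃: 95,500 g ÷ 84 g/mol = 1137 mol → 1137 eq of alkalinity.
(a) As CaCO₃: 1137 eq × 50 g/eq = 56,850 g.
(a) Rise: 56,850 g / 1,910,000 L × 1000 = 29.76 mg/L.

(b) Volume: 1590 m³ = 1,590,000 L.
(b) Available chlorine delivered: 12,400 g × 0.642 = 7961 g as Cl₂.
(b) Concentration rise: 7961 g / 1,590,000 L = 5.007 mg/L = 5.01 ppm.

(a) 29.8 ppm; (b) 5.01 ppm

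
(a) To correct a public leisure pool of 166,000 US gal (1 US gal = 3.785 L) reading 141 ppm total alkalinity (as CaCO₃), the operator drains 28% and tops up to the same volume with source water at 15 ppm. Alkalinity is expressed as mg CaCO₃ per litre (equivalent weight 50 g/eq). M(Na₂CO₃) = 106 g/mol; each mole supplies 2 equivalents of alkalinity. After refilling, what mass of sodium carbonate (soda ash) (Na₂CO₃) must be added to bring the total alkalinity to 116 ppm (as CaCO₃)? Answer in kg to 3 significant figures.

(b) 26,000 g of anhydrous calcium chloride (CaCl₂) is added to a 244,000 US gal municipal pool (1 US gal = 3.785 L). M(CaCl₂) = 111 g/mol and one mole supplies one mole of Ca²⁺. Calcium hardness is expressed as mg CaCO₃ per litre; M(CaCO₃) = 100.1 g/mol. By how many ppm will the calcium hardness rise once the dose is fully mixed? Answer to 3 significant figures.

(a) 6.85 kg; (b) 25.4 ppm

(a) Volume: 166,000 US gal × 3.785 L/gal = 628,310 L.
(a) After draining 28% and refilling: 141 × 0.72 + 15 × 0.28 = 105.72 ppm.
(a) Deficit to target: 116 − 105.72 = 10.28 mg/L.
(a) As CaCO₃: 10.28 mg/L × 628,310 L = 6459 g; ÷ 50 g/eq ÷ 2 = 64.59 mol Na₂CO₃.
(a) Mass: 64.59 × 106 = 6847 g.

(b) Volume: 244,000 US gal × 3.785 L/gal = 923,540 L.
(b) Moles of Ca²⁺: 26,000 g ÷ 111 g/mol = 234.2 mol.
(b) As CaCO₃: 234.2 mol × 100.1 g/mol = 23,450 g.
(b) Rise: 23,450 g / 923,540 L × 1000 = 25.39 mg/L.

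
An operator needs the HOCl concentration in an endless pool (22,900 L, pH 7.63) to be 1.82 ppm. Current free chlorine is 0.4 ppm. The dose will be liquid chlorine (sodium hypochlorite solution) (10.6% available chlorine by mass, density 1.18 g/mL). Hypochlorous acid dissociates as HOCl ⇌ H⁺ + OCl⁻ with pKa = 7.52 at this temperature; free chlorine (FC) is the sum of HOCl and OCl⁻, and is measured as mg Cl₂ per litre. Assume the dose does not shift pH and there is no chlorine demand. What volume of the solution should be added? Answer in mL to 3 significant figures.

689 mL

[OCl⁻]/[HOCl] = 10^(pH − pKa) = 10^(7.63 − 7.52) = 1.288; fraction as HOCl = 1/(1 + 1.288) = 0.437.
Free chlorine required for 1.82 ppm HOCl: 1.82 / 0.437 = 4.165 ppm.
FC to add: 4.165 − 0.4 = 3.765 mg/L as Cl₂.
Cl₂ equivalent: 3.765 mg/L × 22,900 L = 86.21 g.
Product at 10.6% available Cl: 86.21 / 0.106 = 813.3 g.
Volume: 813.3 g ÷ 1.18 g/mL = 689.2 mL.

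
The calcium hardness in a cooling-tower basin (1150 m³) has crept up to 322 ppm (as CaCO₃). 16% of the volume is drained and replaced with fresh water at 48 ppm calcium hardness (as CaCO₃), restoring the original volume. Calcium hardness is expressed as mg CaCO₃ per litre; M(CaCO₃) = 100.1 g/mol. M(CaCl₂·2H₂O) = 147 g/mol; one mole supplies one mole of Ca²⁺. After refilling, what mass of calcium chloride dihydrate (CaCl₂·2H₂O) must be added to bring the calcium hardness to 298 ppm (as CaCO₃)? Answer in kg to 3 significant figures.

Volume: 1150 m³ = 1,150,000 L.
After draining 16% and refilling: 322 × 0.84 + 48 × 0.16 = 278.16 ppm.
Deficit to target: 298 − 278.16 = 19.84 mg/L.
As CaCO₃: 19.84 mg/L × 1,150,000 L = 22,820 g; ÷ 100.1 = 227.9 mol Ca²⁺.
Mass: 227.9 × 147 = 33,510 g.

33.5 kg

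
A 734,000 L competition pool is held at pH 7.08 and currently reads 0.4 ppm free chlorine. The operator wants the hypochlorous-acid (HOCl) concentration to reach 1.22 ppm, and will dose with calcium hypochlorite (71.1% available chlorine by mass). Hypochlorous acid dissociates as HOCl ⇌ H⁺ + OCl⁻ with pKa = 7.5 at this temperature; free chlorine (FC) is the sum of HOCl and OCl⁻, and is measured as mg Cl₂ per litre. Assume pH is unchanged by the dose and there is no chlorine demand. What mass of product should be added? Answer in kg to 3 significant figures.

1.33 kg

[OCl⁻]/[HOCl] = 10^(pH − pKa) = 10^(7.08 − 7.5) = 0.3802; fraction as HOCl = 1/(1 + 0.3802) = 0.7245.
Free chlorine required for 1.22 ppm HOCl: 1.22 / 0.7245 = 1.684 ppm.
FC to add: 1.684 − 0.4 = 1.284 mg/L as Cl₂.
Cl₂ equivalent: 1.284 mg/L × 734,000 L = 942.3 g.
Product at 71.1% available Cl: 942.3 / 0.711 = 1325 g.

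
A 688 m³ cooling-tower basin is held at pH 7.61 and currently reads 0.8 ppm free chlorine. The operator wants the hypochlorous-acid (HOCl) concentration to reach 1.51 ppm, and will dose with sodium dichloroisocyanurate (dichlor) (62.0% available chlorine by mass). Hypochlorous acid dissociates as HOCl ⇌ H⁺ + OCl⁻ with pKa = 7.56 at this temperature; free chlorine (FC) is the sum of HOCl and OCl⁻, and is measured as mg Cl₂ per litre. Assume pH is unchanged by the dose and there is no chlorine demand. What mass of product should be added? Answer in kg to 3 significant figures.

Volume: 688 m³ = 688,000 L.
[OCl⁻]/[HOCl] = 10^(pH − pKa) = 10^(7.61 − 7.56) = 1.122; fraction as HOCl = 1/(1 + 1.122) = 0.4712.
Free chlorine required for 1.51 ppm HOCl: 1.51 / 0.4712 = 3.204 ppm.
FC to add: 3.204 − 0.8 = 2.404 mg/L as Cl₂.
Cl₂ equivalent: 2.404 mg/L × 688,000 L = 1654 g.
Product at 62.0% available Cl: 1654 / 0.62 = 2668 g.

2.67 kg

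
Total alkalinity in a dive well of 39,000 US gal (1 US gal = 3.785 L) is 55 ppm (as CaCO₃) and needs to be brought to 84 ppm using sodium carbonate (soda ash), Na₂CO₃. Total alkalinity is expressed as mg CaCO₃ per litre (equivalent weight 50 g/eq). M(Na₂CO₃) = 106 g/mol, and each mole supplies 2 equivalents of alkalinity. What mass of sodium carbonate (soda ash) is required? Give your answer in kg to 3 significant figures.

4.54 kg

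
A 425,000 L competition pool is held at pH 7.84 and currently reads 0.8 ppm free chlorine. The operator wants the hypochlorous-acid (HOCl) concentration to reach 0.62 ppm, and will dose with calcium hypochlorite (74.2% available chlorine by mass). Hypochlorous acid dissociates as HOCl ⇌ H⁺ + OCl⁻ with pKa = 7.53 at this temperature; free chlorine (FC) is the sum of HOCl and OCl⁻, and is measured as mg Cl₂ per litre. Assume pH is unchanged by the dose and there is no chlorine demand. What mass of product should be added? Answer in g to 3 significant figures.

622 g

[OCl⁻]/[HOCl] = 10^(pH − pKa) = 10^(7.84 − 7.53) = 2.042; fraction as HOCl = 1/(1 + 2.042) = 0.3288.
Free chlorine required for 0.62 ppm HOCl: 0.62 / 0.3288 = 1.886 ppm.
FC to add: 1.886 − 0.8 = 1.086 mg/L as Cl₂.
Cl₂ equivalent: 1.086 mg/L × 425,000 L = 461.5 g.
Product at 74.2% available Cl: 461.5 / 0.742 = 622 g.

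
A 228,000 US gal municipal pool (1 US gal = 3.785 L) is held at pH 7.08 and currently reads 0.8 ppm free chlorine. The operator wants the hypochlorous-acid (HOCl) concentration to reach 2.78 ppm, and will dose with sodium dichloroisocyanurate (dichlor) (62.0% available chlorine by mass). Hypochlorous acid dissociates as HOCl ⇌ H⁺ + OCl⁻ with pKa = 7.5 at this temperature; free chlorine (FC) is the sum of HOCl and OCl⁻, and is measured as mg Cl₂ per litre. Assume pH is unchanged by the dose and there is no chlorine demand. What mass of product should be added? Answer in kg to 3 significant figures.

4.23 kg

Volume: 228,000 US gal × 3.785 L/gal = 862,980 L.
[OCl⁻]/[HOCl] = 10^(pH − pKa) = 10^(7.08 − 7.5) = 0.3802; fraction as HOCl = 1/(1 + 0.3802) = 0.7245.
Free chlorine required for 2.78 ppm HOCl: 2.78 / 0.7245 = 3.837 ppm.
FC to add: 3.837 − 0.8 = 3.037 mg/L as Cl₂.
Cl₂ equivalent: 3.037 mg/L × 862,980 L = 2621 g.
Product at 62.0% available Cl: 2621 / 0.62 = 4227 g.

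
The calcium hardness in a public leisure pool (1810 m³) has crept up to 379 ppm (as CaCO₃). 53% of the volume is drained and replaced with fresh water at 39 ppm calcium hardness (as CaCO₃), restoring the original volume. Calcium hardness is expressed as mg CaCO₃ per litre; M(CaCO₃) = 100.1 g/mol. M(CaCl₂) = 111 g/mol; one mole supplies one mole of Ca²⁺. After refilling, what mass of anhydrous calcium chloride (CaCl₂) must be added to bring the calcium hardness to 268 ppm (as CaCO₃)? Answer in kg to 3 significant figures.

139 kg

Volume: 1810 m³ = 1,810,000 L.
After draining 53% and refilling: 379 × 0.47 + 39 × 0.53 = 198.8 ppm.
Deficit to target: 268 − 198.8 = 69.2 mg/L.
As CaCO₃: 69.2 mg/L × 1,810,000 L = 125,300 g; ÷ 100.1 = 1251 mol Ca²⁺.
Mass: 1251 × 111 = 138,900 g.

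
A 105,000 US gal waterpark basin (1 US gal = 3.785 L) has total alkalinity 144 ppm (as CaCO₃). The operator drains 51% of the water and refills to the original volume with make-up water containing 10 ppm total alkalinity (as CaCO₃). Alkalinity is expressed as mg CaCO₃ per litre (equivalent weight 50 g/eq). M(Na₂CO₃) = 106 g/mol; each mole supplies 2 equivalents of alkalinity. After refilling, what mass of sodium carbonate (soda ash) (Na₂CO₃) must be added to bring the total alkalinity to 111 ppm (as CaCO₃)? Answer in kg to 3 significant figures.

Volume: 105,000 US gal × 3.785 L/gal = 397,425 L.
After draining 51% and refilling: 144 × 0.49 + 10 × 0.51 = 75.66 ppm.
Deficit to target: 111 − 75.66 = 35.34 mg/L.
As CaCO₃: 35.34 mg/L × 397,425 L = 14,040 g; ÷ 50 g/eq ÷ 2 = 140.4 mol Na₂CO₃.
Mass: 140.4 × 106 = 14,890 g.

14.9 kg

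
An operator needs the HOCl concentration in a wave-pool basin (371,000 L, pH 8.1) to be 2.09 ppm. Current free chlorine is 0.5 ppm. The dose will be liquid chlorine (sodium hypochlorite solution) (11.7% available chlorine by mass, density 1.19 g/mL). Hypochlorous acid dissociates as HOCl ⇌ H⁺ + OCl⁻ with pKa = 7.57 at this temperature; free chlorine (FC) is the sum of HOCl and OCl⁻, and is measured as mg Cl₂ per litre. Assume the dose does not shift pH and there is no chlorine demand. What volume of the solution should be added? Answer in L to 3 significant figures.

[OCl⁻]/[HOCl] = 10^(pH − pKa) = 10^(8.1 − 7.57) = 3.388; fraction as HOCl = 1/(1 + 3.388) = 0.2279.
Free chlorine required for 2.09 ppm HOCl: 2.09 / 0.2279 = 9.172 ppm.
FC to add: 9.172 − 0.5 = 8.672 mg/L as Cl₂.
Cl₂ equivalent: 8.672 mg/L × 371,000 L = 3217 g.
Product at 11.7% available Cl: 3217 / 0.117 = 27,500 g.
Volume: 27,500 g ÷ 1.19 g/mL = 23,110 mL.

23.1 L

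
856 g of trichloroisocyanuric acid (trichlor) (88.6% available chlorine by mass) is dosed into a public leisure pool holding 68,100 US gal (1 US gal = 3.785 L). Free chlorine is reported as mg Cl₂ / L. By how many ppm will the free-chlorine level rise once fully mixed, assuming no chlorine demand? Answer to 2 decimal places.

Volume: 68,100 US gal × 3.785 L/gal = 257,758 L.
Available chlorine delivered: 856 g × 0.886 = 758.4 g as Cl₂.
Concentration rise: 758.4 g / 257,758 L = 2.942 mg/L = 2.94 ppm.

2.94 ppm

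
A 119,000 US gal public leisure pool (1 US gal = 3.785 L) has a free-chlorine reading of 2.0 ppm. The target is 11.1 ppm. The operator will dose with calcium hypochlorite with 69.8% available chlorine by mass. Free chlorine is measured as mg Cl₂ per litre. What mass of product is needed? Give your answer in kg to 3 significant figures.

5.87 kg

Volume: 119,000 US gal × 3.785 L/gal = 450,415 L.
Chlorine deficit: 11.1 − 2.0 = 9.1 ppm = 9.1 mg/L as Cl₂.
Cl₂ equivalent needed: 9.1 mg/L × 450,415 L = 4,099,000 mg = 4099 g.
Product at 69.8% available chlorine: 4099 / 0.698 = 5872 g.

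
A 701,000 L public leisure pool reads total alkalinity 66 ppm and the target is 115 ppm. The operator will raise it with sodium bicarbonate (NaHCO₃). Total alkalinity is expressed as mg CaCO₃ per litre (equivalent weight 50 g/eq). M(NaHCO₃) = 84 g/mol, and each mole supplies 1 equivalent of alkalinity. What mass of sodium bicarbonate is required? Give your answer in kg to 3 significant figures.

Alkalinity to add: (115 − 66) = 49 mg/L as CaCO₃ × 701,000 L = 34,350 g as CaCO₃.
Equivalents: 34,350 g ÷ 50 g/eq = 687 eq.
NaHCO₃ supplies 1 eq per mole → 687 mol.
Mass: 687 mol × 84 g/mol = 57,710 g.

57.7 kg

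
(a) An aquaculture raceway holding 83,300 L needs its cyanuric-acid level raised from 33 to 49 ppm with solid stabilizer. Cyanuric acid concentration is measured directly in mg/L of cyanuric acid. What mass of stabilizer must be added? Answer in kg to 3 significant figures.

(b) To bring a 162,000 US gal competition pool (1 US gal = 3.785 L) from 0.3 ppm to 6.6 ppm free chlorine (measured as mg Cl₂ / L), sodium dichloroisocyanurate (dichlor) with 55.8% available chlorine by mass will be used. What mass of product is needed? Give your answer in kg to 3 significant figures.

(a) CYA to add: (49 − 33) = 16 mg/L × 83,300 L = 1333 g cyanuric acid.

(b) Volume: 162,000 US gal × 3.785 L/gal = 613,170 L.
(b) Chlorine deficit: 6.6 − 0.3 = 6.3 ppm = 6.3 mg/L as Cl₂.
(b) Cl₂ equivalent needed: 6.3 mg/L × 613,170 L = 3,863,000 mg = 3863 g.
(b) Product at 55.8% available chlorine: 3863 / 0.558 = 6923 g.

(a) 1.33 kg; (b) 6.92 kg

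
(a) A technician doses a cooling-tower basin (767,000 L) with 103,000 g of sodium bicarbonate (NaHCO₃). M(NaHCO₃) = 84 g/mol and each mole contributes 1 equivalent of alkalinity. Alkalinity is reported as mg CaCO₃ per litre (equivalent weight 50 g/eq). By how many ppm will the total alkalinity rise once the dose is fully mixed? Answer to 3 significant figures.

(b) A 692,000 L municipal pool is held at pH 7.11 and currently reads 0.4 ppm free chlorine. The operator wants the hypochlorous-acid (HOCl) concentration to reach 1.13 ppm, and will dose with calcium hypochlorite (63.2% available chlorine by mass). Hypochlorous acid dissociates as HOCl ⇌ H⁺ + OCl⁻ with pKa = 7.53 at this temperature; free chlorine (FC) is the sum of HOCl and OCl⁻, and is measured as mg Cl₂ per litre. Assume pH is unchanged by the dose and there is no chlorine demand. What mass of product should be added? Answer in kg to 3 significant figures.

(a) Moles of NaHCO₃: 103,000 g ÷ 84 g/mol = 1226 mol → 1226 eq of alkalinity.
(a) As CaCO₃: 1226 eq × 50 g/eq = 61,310 g.
(a) Rise: 61,310 g / 767,000 L × 1000 = 79.93 mg/L.

(b) [OCl⁻]/[HOCl] = 10^(pH − pKa) = 10^(7.11 − 7.53) = 0.3802; fraction as HOCl = 1/(1 + 0.3802) = 0.7245.
(b) Free chlorine required for 1.13 ppm HOCl: 1.13 / 0.7245 = 1.56 ppm.
(b) FC to add: 1.56 − 0.4 = 1.16 mg/L as Cl₂.
(b) Cl₂ equivalent: 1.16 mg/L × 692,000 L = 802.5 g.
(b) Product at 63.2% available Cl: 802.5 / 0.632 = 1270 g.

(a) 79.9 ppm; (b) 1.27 kg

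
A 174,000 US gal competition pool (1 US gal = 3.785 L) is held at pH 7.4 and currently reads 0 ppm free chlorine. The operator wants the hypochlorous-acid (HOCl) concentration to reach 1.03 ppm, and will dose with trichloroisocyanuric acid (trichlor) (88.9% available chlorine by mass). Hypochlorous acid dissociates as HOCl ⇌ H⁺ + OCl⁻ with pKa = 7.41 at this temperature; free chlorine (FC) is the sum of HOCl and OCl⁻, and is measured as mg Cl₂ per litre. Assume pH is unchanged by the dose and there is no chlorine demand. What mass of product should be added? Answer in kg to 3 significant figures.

1.51 kg

Volume: 174,000 US gal × 3.785 L/gal = 658,590 L.
[OCl⁻]/[HOCl] = 10^(pH − pKa) = 10^(7.4 − 7.41) = 0.9772; fraction as HOCl = 1/(1 + 0.9772) = 0.5058.
Free chlorine required for 1.03 ppm HOCl: 1.03 / 0.5058 = 2.037 ppm.
FC to add: 2.037 − 0 = 2.037 mg/L as Cl₂.
Cl₂ equivalent: 2.037 mg/L × 658,590 L = 1341 g.
Product at 88.9% available Cl: 1341 / 0.889 = 1509 g.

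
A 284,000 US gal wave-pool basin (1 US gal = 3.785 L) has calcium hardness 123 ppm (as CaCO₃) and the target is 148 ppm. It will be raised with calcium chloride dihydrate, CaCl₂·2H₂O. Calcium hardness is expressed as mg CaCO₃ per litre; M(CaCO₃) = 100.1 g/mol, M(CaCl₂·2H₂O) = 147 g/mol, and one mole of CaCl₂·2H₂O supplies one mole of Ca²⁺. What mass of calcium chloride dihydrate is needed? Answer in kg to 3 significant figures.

39.5 kg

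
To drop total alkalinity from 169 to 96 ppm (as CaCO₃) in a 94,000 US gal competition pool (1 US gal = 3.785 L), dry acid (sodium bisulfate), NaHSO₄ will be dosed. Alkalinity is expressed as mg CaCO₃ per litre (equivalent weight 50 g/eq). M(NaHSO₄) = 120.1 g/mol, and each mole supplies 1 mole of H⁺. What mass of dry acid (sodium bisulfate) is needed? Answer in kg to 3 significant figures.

62.4 kg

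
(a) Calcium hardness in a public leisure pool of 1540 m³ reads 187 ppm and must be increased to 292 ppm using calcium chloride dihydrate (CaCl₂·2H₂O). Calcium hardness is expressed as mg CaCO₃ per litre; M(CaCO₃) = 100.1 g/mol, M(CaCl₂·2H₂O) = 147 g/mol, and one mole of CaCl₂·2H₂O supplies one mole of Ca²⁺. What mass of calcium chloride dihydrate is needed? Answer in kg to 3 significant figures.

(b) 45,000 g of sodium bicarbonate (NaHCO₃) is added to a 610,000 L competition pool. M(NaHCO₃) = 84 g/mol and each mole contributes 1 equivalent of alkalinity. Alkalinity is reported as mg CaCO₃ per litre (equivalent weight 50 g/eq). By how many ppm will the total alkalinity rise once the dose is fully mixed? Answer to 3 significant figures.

(a) 237 kg; (b) 43.9 ppm

(a) Volume: 1540 m³ = 1,540,000 L.
(a) Hardness to add: (292 − 187) = 105 mg/L as CaCO₃ × 1,540,000 L = 161,700 g as CaCO₃.
(a) Moles of Ca²⁺ (1 mol Ca²⁺ ≡ 1 mol CaCO₃): 161,700 / 100.1 g/mol = 1615 mol.
(a) Mass of CaCl₂·2H₂O: 1615 × 147 = 237,500 g.

(b) Moles of NaHCO₃: 45,000 g ÷ 84 g/mol = 535.7 mol → 535.7 eq of alkalinity.
(b) As CaCO₃: 535.7 eq × 50 g/eq = 26,790 g.
(b) Rise: 26,790 g / 610,000 L × 1000 = 43.91 mg/L.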